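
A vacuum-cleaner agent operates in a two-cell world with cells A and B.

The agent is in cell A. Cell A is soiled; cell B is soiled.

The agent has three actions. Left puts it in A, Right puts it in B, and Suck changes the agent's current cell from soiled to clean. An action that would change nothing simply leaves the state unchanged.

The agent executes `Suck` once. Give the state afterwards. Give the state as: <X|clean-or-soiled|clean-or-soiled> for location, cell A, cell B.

start: <A|soiled|soiled>
Suck (#1): <A|clean|soiled>

<A|clean|soiled>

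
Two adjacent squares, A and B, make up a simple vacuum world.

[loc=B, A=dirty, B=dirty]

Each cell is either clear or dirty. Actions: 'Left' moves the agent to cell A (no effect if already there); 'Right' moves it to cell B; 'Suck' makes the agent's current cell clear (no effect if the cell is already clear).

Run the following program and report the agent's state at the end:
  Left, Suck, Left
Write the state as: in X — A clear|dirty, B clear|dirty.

in A — A clear, B dirty

Left (#1): in A — A dirty, B dirty
Suck (#2): in A — A clear, B dirty
Left (#3): in A — A clear, B dirty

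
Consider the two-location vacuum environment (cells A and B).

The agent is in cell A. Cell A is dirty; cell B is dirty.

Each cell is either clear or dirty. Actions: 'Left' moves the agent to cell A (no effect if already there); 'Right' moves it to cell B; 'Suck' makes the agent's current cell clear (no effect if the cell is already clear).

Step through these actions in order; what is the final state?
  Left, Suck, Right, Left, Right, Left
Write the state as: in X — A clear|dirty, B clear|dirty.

in A — A clear, B dirty

step 1/6 (Left): in A — A dirty, B dirty
step 2/6 (Suck): in A — A clear, B dirty
step 3/6 (Right): in B — A clear, B dirty
step 4/6 (Left): in A — A clear, B dirty
step 5/6 (Right): in B — A clear, B dirty
step 6/6 (Left): in A — A clear, B dirty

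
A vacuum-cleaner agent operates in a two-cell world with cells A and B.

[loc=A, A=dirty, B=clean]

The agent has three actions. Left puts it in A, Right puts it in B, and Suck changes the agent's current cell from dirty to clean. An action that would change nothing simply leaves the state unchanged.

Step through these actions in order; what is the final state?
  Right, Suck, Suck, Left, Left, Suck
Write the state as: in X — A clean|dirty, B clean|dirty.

1) do Right; now in B — A dirty, B clean
2) do Suck; now in B — A dirty, B clean
3) do Suck; now in B — A dirty, B clean
4) do Left; now in A — A dirty, B clean
5) do Left; now in A — A dirty, B clean
6) do Suck; now in A — A clean, B clean

in A — A clean, B clean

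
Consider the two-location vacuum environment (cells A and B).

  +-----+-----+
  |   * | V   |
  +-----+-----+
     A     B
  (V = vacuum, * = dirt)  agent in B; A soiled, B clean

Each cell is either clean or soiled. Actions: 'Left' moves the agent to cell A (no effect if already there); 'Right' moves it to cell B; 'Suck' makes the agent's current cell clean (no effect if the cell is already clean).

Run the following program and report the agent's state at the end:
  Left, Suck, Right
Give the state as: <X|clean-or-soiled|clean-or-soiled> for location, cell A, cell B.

<B|clean|clean>

t=1 Left ⇒ <A|soiled|clean>
t=2 Suck ⇒ <A|clean|clean>
t=3 Right ⇒ <B|clean|clean>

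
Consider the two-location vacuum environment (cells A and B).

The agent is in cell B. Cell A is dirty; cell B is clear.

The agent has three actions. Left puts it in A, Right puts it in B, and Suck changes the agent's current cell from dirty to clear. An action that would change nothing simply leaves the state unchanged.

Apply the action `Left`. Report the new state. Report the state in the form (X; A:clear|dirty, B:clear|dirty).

(A; A:dirty, B:clear)

start: (B; A:dirty, B:clear)
t=1 Left ⇒ (A; A:dirty, B:clear)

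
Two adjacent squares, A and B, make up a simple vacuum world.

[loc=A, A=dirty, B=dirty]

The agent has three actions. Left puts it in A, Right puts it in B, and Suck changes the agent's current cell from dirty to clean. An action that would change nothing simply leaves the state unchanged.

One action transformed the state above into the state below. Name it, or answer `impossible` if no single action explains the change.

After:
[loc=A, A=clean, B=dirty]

Suck

try  Left: in A — A dirty, B dirty
try Right: in B — A dirty, B dirty
try  Suck: in A — A clean, B dirty  ← match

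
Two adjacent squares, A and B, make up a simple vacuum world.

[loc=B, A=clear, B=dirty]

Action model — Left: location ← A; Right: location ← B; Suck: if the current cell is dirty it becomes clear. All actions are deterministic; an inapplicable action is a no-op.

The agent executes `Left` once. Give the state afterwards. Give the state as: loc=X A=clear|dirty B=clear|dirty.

loc=A A=clear B=dirty

start: loc=B A=clear B=dirty
1. Left → loc=A A=clear B=dirty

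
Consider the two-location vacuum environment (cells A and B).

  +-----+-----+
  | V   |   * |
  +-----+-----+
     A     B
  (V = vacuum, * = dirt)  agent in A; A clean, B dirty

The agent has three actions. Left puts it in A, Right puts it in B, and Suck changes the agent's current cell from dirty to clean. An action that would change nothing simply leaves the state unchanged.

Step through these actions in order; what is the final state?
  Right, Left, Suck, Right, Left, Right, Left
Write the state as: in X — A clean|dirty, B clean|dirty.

1) do Right; now in B — A clean, B dirty
2) do Left; now in A — A clean, B dirty
3) do Suck; now in A — A clean, B dirty
4) do Right; now in B — A clean, B dirty
5) do Left; now in A — A clean, B dirty
6) do Right; now in B — A clean, B dirty
7) do Left; now in A — A clean, B dirty

in A — A clean, B dirty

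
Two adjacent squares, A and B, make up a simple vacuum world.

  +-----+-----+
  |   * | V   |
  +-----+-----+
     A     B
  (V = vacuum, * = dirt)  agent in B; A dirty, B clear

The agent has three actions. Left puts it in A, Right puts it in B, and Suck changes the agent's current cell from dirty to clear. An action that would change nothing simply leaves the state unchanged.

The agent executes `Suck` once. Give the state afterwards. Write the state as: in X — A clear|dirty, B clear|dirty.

start: in B — A dirty, B clear
step 1/1 (Suck): in B — A dirty, B clear

in B — A dirty, B clear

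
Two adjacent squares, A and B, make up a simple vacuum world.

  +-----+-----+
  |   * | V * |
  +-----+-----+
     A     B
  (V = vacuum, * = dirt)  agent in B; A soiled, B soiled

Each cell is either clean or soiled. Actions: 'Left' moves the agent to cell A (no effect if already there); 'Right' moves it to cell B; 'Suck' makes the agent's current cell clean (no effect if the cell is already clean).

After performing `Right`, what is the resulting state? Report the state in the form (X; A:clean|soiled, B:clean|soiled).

(B; A:soiled, B:soiled)

start: (B; A:soiled, B:soiled)
[1] after Right: (B; A:soiled, B:soiled)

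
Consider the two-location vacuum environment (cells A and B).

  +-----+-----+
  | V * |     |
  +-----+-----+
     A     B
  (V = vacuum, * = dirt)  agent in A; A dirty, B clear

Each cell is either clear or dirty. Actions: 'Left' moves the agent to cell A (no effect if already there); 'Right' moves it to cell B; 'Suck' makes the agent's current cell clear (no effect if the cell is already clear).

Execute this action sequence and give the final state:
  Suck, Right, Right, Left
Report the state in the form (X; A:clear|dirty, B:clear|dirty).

(A; A:clear, B:clear)

[1] after Suck: (A; A:clear, B:clear)
[2] after Right: (B; A:clear, B:clear)
[3] after Right: (B; A:clear, B:clear)
[4] after Left: (A; A:clear, B:clear)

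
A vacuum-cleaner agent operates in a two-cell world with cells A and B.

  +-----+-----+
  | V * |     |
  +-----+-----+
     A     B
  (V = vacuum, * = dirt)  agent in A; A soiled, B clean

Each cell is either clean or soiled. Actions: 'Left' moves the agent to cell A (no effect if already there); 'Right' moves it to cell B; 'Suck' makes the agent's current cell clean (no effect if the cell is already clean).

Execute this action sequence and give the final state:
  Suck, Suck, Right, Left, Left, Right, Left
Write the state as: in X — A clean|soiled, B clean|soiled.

[1] after Suck: in A — A clean, B clean
[2] after Suck: in A — A clean, B clean
[3] after Right: in B — A clean, B clean
[4] after Left: in A — A clean, B clean
[5] after Left: in A — A clean, B clean
[6] after Right: in B — A clean, B clean
[7] after Left: in A — A clean, B clean

in A — A clean, B clean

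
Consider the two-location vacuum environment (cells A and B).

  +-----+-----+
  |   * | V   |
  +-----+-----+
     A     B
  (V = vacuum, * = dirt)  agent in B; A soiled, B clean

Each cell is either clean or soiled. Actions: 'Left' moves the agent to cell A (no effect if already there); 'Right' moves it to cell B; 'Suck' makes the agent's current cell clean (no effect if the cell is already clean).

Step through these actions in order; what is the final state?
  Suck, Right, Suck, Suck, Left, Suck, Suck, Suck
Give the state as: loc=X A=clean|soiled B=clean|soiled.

[1] after Suck: loc=B A=soiled B=clean
[2] after Right: loc=B A=soiled B=clean
[3] after Suck: loc=B A=soiled B=clean
[4] after Suck: loc=B A=soiled B=clean
[5] after Left: loc=A A=soiled B=clean
[6] after Suck: loc=A A=clean B=clean
[7] after Suck: loc=A A=clean B=clean
[8] after Suck: loc=A A=clean B=clean

loc=A A=clean B=clean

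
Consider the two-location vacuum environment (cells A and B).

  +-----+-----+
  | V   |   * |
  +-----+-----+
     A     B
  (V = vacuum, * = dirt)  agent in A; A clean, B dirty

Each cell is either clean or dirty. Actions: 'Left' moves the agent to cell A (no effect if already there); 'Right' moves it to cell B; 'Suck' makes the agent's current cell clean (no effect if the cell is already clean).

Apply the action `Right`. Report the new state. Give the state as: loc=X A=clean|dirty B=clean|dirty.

loc=B A=clean B=dirty

start: loc=A A=clean B=dirty
t=1 Right ⇒ loc=B A=clean B=dirty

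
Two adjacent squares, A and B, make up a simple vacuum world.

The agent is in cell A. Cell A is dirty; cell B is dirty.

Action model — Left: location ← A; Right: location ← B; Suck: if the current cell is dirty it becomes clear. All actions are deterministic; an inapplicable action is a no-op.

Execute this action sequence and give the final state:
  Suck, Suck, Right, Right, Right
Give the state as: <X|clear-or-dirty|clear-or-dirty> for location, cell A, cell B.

<B|clear|dirty>

1. Suck → <A|clear|dirty>
2. Suck → <A|clear|dirty>
3. Right → <B|clear|dirty>
4. Right → <B|clear|dirty>
5. Right → <B|clear|dirty>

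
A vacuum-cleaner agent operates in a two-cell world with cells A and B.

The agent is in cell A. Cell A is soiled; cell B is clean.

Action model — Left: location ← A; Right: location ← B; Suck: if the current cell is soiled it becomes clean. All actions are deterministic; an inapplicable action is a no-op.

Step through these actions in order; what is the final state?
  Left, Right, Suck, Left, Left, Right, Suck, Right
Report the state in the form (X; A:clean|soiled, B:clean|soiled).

1) do Left; now (A; A:soiled, B:clean)
2) do Right; now (B; A:soiled, B:clean)
3) do Suck; now (B; A:soiled, B:clean)
4) do Left; now (A; A:soiled, B:clean)
5) do Left; now (A; A:soiled, B:clean)
6) do Right; now (B; A:soiled, B:clean)
7) do Suck; now (B; A:soiled, B:clean)
8) do Right; now (B; A:soiled, B:clean)

(B; A:soiled, B:clean)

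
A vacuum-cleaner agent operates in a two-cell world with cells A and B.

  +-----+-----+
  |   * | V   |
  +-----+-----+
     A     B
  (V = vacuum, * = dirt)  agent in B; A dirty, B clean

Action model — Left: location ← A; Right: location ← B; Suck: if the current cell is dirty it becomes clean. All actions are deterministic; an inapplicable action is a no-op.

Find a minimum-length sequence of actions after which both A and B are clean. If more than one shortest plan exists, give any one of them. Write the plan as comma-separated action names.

[1] after Left: in A — A dirty, B clean
[2] after Suck: in A — A clean, B clean
min 2: go A then Suck

Left, Suck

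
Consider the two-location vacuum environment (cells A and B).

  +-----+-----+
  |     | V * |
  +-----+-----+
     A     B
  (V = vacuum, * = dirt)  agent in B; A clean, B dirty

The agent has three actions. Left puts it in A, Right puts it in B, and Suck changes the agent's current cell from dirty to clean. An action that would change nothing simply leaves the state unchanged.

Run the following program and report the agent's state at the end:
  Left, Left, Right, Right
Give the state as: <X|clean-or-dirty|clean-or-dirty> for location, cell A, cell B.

<B|clean|dirty>

Left (#1): <A|clean|dirty>
Left (#2): <A|clean|dirty>
Right (#3): <B|clean|dirty>
Right (#4): <B|clean|dirty>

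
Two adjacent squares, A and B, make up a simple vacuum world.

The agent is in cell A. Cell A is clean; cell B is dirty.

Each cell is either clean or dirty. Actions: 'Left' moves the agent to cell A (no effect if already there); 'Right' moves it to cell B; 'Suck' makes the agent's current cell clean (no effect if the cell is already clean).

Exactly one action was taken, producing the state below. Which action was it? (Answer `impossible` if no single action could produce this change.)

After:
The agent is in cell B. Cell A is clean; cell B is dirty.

Right

try  Left: loc=A A=clean B=dirty
try Right: loc=B A=clean B=dirty  ← match
try  Suck: loc=A A=clean B=dirty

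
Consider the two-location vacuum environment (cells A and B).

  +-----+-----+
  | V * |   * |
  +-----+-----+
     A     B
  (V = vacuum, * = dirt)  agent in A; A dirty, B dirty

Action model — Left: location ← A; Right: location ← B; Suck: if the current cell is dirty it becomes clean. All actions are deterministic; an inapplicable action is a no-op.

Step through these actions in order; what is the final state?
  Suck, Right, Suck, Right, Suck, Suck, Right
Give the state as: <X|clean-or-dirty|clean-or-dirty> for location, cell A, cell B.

<B|clean|clean>

1. Suck → <A|clean|dirty>
2. Right → <B|clean|dirty>
3. Suck → <B|clean|clean>
4. Right → <B|clean|clean>
5. Suck → <B|clean|clean>
6. Suck → <B|clean|clean>
7. Right → <B|clean|clean>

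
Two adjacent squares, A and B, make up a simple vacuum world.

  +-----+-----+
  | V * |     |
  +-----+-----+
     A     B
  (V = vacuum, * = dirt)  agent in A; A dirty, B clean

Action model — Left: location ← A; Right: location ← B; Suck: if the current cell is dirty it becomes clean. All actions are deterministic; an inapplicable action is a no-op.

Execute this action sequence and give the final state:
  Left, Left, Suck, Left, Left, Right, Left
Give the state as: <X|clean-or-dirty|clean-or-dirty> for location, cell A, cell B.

<A|clean|clean>

[1] after Left: <A|dirty|clean>
[2] after Left: <A|dirty|clean>
[3] after Suck: <A|clean|clean>
[4] after Left: <A|clean|clean>
[5] after Left: <A|clean|clean>
[6] after Right: <B|clean|clean>
[7] after Left: <A|clean|clean>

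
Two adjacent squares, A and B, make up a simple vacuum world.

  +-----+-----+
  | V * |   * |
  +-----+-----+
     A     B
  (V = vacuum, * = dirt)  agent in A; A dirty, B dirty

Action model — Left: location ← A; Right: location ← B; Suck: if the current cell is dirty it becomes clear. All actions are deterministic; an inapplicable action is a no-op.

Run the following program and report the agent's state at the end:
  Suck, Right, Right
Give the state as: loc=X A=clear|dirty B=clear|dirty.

loc=B A=clear B=dirty

[1] after Suck: loc=A A=clear B=dirty
[2] after Right: loc=B A=clear B=dirty
[3] after Right: loc=B A=clear B=dirty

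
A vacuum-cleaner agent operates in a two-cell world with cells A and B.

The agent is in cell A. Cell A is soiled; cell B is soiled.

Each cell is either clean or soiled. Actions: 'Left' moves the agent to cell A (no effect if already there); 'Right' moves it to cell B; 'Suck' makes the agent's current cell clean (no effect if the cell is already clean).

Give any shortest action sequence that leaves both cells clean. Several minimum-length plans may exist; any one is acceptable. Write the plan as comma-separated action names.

Suck, Right, Suck

step 1/3 (Suck): in A — A clean, B soiled
step 2/3 (Right): in B — A clean, B soiled
step 3/3 (Suck): in B — A clean, B clean
min 3: Suck A + move + Suck B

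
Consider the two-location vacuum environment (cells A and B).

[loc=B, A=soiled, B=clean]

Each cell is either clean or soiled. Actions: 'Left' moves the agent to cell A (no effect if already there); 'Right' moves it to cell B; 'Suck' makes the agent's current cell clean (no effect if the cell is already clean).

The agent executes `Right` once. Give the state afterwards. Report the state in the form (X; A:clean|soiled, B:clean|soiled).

start: (B; A:soiled, B:clean)
1. Right → (B; A:soiled, B:clean)

(B; A:soiled, B:clean)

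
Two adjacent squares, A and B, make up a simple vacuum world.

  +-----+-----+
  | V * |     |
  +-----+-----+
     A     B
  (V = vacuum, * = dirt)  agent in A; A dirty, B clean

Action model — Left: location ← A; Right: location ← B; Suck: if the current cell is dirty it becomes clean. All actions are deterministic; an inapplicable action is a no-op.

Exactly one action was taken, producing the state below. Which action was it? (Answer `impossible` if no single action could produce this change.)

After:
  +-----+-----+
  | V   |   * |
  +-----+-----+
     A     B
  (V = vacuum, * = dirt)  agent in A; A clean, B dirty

impossible

try  Left: in A — A dirty, B clean
try Right: in B — A dirty, B clean
try  Suck: in A — A clean, B clean
no single action produces the after-state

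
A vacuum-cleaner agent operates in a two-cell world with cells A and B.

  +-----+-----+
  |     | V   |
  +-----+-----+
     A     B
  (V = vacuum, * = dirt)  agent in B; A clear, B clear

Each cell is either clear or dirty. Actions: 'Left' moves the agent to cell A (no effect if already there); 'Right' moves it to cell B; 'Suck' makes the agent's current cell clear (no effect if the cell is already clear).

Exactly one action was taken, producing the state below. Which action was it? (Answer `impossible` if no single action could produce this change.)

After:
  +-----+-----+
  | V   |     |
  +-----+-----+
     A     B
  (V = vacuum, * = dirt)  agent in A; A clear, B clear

try  Left: <A|clear|clear>  ← match
try Right: <B|clear|clear>
try  Suck: <B|clear|clear>

Left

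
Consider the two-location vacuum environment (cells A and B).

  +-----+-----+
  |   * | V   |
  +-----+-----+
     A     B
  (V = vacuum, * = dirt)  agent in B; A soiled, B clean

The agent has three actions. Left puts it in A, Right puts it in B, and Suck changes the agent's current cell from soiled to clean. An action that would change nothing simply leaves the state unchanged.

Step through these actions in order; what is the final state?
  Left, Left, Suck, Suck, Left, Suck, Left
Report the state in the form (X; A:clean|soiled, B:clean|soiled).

(A; A:clean, B:clean)

t=1 Left ⇒ (A; A:soiled, B:clean)
t=2 Left ⇒ (A; A:soiled, B:clean)
t=3 Suck ⇒ (A; A:clean, B:clean)
t=4 Suck ⇒ (A; A:clean, B:clean)
t=5 Left ⇒ (A; A:clean, B:clean)
t=6 Suck ⇒ (A; A:clean, B:clean)
t=7 Left ⇒ (A; A:clean, B:clean)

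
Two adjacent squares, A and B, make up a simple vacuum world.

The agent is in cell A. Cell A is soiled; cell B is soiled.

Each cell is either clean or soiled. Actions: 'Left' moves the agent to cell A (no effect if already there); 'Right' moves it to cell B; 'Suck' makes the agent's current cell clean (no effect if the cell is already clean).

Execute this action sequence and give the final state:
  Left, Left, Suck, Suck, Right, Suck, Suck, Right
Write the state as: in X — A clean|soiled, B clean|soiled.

step 1/8 (Left): in A — A soiled, B soiled
step 2/8 (Left): in A — A soiled, B soiled
step 3/8 (Suck): in A — A clean, B soiled
step 4/8 (Suck): in A — A clean, B soiled
step 5/8 (Right): in B — A clean, B soiled
step 6/8 (Suck): in B — A clean, B clean
step 7/8 (Suck): in B — A clean, B clean
step 8/8 (Right): in B — A clean, B clean

in B — A clean, B clean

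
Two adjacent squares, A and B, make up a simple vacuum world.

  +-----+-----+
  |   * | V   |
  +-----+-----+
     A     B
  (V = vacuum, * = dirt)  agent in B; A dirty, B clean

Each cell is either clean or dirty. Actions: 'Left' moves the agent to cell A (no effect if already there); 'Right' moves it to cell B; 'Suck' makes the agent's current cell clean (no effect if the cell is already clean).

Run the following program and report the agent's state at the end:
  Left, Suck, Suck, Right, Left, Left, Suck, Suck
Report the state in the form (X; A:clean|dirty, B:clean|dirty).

(A; A:clean, B:clean)

1) do Left; now (A; A:dirty, B:clean)
2) do Suck; now (A; A:clean, B:clean)
3) do Suck; now (A; A:clean, B:clean)
4) do Right; now (B; A:clean, B:clean)
5) do Left; now (A; A:clean, B:clean)
6) do Left; now (A; A:clean, B:clean)
7) do Suck; now (A; A:clean, B:clean)
8) do Suck; now (A; A:clean, B:clean)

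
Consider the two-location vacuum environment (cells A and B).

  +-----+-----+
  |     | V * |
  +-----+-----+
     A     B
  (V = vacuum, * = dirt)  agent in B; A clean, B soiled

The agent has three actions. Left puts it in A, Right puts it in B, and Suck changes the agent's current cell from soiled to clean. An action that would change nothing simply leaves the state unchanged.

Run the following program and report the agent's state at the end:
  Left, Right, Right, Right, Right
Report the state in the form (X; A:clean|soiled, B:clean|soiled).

1. Left → (A; A:clean, B:soiled)
2. Right → (B; A:clean, B:soiled)
3. Right → (B; A:clean, B:soiled)
4. Right → (B; A:clean, B:soiled)
5. Right → (B; A:clean, B:soiled)

(B; A:clean, B:soiled)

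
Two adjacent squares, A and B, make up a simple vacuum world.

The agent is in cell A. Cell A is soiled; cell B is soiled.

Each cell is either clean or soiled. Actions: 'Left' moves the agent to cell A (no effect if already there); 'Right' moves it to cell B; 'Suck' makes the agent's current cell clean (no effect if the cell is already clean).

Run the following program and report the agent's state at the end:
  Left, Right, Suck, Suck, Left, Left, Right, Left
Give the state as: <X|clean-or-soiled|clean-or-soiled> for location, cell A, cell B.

<A|soiled|clean>

1) do Left; now <A|soiled|soiled>
2) do Right; now <B|soiled|soiled>
3) do Suck; now <B|soiled|clean>
4) do Suck; now <B|soiled|clean>
5) do Left; now <A|soiled|clean>
6) do Left; now <A|soiled|clean>
7) do Right; now <B|soiled|clean>
8) do Left; now <A|soiled|clean>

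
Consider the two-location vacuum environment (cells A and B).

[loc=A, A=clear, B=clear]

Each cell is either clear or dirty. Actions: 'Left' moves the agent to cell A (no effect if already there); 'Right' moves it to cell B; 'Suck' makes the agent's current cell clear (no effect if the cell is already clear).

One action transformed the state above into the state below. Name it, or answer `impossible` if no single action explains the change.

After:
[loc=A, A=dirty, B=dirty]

try  Left: loc=A A=clear B=clear
try Right: loc=B A=clear B=clear
try  Suck: loc=A A=clear B=clear
no single action produces the after-state

impossible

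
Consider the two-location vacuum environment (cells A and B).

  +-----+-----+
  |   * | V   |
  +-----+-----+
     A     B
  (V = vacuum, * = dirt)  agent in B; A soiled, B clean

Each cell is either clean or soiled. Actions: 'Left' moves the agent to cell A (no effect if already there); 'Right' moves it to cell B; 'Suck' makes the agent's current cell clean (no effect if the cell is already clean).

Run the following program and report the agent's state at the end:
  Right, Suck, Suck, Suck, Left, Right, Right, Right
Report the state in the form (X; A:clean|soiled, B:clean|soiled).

1) do Right; now (B; A:soiled, B:clean)
2) do Suck; now (B; A:soiled, B:clean)
3) do Suck; now (B; A:soiled, B:clean)
4) do Suck; now (B; A:soiled, B:clean)
5) do Left; now (A; A:soiled, B:clean)
6) do Right; now (B; A:soiled, B:clean)
7) do Right; now (B; A:soiled, B:clean)
8) do Right; now (B; A:soiled, B:clean)

(B; A:soiled, B:clean)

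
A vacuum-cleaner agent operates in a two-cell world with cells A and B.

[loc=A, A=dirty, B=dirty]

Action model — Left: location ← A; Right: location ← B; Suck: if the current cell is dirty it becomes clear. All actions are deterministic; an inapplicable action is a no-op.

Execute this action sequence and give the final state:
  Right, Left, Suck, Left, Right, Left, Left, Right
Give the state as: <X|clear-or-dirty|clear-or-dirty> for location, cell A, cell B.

<B|clear|dirty>

t=1 Right ⇒ <B|dirty|dirty>
t=2 Left ⇒ <A|dirty|dirty>
t=3 Suck ⇒ <A|clear|dirty>
t=4 Left ⇒ <A|clear|dirty>
t=5 Right ⇒ <B|clear|dirty>
t=6 Left ⇒ <A|clear|dirty>
t=7 Left ⇒ <A|clear|dirty>
t=8 Right ⇒ <B|clear|dirty>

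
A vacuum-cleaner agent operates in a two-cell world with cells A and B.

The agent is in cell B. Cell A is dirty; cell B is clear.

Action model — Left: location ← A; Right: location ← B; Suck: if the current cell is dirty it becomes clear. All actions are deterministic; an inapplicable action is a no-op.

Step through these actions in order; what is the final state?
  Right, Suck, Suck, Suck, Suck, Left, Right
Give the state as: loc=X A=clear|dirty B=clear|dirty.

loc=B A=dirty B=clear

Right (#1): loc=B A=dirty B=clear
Suck (#2): loc=B A=dirty B=clear
Suck (#3): loc=B A=dirty B=clear
Suck (#4): loc=B A=dirty B=clear
Suck (#5): loc=B A=dirty B=clear
Left (#6): loc=A A=dirty B=clear
Right (#7): loc=B A=dirty B=clear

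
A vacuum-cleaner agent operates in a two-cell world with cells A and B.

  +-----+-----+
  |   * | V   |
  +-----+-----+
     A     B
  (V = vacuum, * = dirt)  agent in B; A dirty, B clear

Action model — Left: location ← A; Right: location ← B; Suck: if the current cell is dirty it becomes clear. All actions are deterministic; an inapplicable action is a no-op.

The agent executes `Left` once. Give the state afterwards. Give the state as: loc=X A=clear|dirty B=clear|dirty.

start: loc=B A=dirty B=clear
Left (#1): loc=A A=dirty B=clear

loc=A A=dirty B=clear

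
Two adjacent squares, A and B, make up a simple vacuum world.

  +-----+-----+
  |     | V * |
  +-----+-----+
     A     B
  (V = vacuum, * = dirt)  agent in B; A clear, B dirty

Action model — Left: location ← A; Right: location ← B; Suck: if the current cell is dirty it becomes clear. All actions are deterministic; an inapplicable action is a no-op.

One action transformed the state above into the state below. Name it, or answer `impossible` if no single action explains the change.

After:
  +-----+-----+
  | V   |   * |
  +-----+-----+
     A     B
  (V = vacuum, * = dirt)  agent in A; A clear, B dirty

Left

try  Left: in A — A clear, B dirty  ← match
try Right: in B — A clear, B dirty
try  Suck: in B — A clear, B clear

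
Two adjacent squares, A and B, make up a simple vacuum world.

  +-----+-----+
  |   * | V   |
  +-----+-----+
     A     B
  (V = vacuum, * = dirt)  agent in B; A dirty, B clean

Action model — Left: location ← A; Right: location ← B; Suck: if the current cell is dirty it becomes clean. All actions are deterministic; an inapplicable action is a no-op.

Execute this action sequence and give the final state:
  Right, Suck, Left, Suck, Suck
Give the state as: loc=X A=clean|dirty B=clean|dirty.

loc=A A=clean B=clean

t=1 Right ⇒ loc=B A=dirty B=clean
t=2 Suck ⇒ loc=B A=dirty B=clean
t=3 Left ⇒ loc=A A=dirty B=clean
t=4 Suck ⇒ loc=A A=clean B=clean
t=5 Suck ⇒ loc=A A=clean B=clean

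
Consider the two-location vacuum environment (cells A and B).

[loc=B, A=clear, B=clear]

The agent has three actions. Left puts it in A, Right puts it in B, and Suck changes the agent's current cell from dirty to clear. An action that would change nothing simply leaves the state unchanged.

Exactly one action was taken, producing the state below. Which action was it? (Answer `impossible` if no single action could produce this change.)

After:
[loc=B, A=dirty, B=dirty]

try  Left: (A; A:clear, B:clear)
try Right: (B; A:clear, B:clear)
try  Suck: (B; A:clear, B:clear)
no single action produces the after-state

impossible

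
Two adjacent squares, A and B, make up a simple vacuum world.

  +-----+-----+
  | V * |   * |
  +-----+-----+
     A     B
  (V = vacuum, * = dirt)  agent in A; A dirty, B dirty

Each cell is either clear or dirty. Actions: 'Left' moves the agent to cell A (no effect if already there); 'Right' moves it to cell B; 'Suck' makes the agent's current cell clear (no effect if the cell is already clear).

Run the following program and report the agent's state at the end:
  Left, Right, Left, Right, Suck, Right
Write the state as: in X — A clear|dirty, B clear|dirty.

1) do Left; now in A — A dirty, B dirty
2) do Right; now in B — A dirty, B dirty
3) do Left; now in A — A dirty, B dirty
4) do Right; now in B — A dirty, B dirty
5) do Suck; now in B — A dirty, B clear
6) do Right; now in B — A dirty, B clear

in B — A dirty, B clear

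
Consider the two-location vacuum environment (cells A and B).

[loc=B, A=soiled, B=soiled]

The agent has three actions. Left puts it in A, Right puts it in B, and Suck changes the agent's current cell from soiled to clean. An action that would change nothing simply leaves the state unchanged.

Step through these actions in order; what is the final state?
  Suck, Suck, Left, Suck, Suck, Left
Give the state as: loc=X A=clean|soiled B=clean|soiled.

loc=A A=clean B=clean

1. Suck → loc=B A=soiled B=clean
2. Suck → loc=B A=soiled B=clean
3. Left → loc=A A=soiled B=clean
4. Suck → loc=A A=clean B=clean
5. Suck → loc=A A=clean B=clean
6. Left → loc=A A=clean B=clean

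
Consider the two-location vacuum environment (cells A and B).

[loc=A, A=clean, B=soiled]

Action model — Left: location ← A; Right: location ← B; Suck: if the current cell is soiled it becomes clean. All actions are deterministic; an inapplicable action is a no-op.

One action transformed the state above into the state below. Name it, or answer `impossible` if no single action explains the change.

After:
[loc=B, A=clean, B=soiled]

Right

try  Left: loc=A A=clean B=soiled
try Right: loc=B A=clean B=soiled  ← match
try  Suck: loc=A A=clean B=soiled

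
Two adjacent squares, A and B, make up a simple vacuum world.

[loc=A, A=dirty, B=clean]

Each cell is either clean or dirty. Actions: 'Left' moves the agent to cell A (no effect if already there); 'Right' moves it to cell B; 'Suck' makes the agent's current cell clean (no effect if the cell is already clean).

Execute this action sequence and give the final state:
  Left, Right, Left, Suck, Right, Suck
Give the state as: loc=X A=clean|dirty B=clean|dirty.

1. Left → loc=A A=dirty B=clean
2. Right → loc=B A=dirty B=clean
3. Left → loc=A A=dirty B=clean
4. Suck → loc=A A=clean B=clean
5. Right → loc=B A=clean B=clean
6. Suck → loc=B A=clean B=clean

loc=B A=clean B=clean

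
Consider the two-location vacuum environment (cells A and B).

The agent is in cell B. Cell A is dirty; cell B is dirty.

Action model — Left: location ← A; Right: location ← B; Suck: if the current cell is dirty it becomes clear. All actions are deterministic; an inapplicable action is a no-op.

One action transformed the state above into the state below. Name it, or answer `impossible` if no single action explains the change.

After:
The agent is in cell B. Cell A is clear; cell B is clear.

impossible

try  Left: in A — A dirty, B dirty
try Right: in B — A dirty, B dirty
try  Suck: in B — A dirty, B clear
no single action produces the after-state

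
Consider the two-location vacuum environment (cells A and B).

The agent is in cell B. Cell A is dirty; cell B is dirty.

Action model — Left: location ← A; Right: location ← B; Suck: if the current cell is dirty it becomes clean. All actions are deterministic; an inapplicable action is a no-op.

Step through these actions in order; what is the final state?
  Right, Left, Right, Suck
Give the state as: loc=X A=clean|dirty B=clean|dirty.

Right (#1): loc=B A=dirty B=dirty
Left (#2): loc=A A=dirty B=dirty
Right (#3): loc=B A=dirty B=dirty
Suck (#4): loc=B A=dirty B=clean

loc=B A=dirty B=clean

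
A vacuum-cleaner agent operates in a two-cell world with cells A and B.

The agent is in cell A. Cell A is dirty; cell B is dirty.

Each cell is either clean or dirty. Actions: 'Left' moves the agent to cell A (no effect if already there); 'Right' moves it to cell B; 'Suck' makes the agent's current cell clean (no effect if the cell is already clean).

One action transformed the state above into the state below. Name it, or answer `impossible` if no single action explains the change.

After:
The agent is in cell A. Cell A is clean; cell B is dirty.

Suck

try  Left: (A; A:dirty, B:dirty)
try Right: (B; A:dirty, B:dirty)
try  Suck: (A; A:clean, B:dirty)  ← match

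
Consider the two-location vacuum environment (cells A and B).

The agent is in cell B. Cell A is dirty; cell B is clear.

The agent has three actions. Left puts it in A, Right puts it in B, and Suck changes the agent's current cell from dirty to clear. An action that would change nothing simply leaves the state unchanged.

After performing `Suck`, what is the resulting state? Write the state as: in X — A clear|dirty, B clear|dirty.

start: in B — A dirty, B clear
[1] after Suck: in B — A dirty, B clear

in B — A dirty, B clear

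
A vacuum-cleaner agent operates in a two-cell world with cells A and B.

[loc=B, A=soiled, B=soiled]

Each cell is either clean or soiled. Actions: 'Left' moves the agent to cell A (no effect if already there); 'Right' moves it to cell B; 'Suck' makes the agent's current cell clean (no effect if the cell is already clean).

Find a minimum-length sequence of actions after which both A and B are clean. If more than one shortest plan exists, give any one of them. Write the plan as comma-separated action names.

Suck, Left, Suck

Suck (#1): <B|soiled|clean>
Left (#2): <A|soiled|clean>
Suck (#3): <A|clean|clean>
min 3: Suck B + move + Suck A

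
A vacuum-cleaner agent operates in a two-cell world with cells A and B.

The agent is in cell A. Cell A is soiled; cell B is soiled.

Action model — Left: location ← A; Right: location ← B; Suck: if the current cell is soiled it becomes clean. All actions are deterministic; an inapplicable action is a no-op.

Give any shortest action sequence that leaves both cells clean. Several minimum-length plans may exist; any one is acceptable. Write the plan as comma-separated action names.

Suck, Right, Suck

1) do Suck; now loc=A A=clean B=soiled
2) do Right; now loc=B A=clean B=soiled
3) do Suck; now loc=B A=clean B=clean
min 3: Suck A + move + Suck B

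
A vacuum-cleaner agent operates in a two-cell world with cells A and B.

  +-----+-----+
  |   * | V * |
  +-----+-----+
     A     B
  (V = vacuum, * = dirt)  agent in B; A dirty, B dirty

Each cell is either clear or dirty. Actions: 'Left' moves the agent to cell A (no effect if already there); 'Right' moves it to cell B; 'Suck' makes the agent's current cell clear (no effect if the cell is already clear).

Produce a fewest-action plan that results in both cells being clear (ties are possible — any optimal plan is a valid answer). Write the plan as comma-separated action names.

Suck, Left, Suck

1. Suck → loc=B A=dirty B=clear
2. Left → loc=A A=dirty B=clear
3. Suck → loc=A A=clear B=clear
min 3: Suck B + move + Suck A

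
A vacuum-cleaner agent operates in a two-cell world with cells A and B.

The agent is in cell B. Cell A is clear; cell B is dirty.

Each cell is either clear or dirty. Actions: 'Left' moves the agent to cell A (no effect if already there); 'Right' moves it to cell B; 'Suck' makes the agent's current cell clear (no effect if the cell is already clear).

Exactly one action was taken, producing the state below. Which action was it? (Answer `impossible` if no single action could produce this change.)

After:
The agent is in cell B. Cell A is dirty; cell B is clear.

try  Left: <A|clear|dirty>
try Right: <B|clear|dirty>
try  Suck: <B|clear|clear>
no single action produces the after-state

impossible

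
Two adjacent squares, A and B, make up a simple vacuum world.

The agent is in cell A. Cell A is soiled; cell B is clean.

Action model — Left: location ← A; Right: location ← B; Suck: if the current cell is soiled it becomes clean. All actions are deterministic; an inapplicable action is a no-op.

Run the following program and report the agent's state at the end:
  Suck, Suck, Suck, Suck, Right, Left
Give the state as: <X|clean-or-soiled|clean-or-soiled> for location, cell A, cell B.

step 1/6 (Suck): <A|clean|clean>
step 2/6 (Suck): <A|clean|clean>
step 3/6 (Suck): <A|clean|clean>
step 4/6 (Suck): <A|clean|clean>
step 5/6 (Right): <B|clean|clean>
step 6/6 (Left): <A|clean|clean>

<A|clean|clean>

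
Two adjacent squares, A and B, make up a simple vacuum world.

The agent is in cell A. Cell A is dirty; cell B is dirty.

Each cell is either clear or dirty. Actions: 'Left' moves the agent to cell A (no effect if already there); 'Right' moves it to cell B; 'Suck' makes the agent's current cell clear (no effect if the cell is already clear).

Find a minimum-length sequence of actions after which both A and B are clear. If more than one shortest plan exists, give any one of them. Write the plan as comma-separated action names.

Suck, Right, Suck

t=1 Suck ⇒ <A|clear|dirty>
t=2 Right ⇒ <B|clear|dirty>
t=3 Suck ⇒ <B|clear|clear>
min 3: Suck A + move + Suck B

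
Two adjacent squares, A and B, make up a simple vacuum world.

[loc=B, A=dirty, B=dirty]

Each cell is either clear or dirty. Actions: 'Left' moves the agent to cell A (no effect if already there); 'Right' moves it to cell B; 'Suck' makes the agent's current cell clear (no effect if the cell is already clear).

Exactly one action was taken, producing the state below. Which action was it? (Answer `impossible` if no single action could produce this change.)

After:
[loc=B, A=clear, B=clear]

try  Left: (A; A:dirty, B:dirty)
try Right: (B; A:dirty, B:dirty)
try  Suck: (B; A:dirty, B:clear)
no single action produces the after-state

impossible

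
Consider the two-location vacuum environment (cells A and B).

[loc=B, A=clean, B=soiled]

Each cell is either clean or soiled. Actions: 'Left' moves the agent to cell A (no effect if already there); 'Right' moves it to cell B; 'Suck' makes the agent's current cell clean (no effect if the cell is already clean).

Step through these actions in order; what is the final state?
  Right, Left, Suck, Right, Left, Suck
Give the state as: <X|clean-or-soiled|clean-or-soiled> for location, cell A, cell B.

step 1/6 (Right): <B|clean|soiled>
step 2/6 (Left): <A|clean|soiled>
step 3/6 (Suck): <A|clean|soiled>
step 4/6 (Right): <B|clean|soiled>
step 5/6 (Left): <A|clean|soiled>
step 6/6 (Suck): <A|clean|soiled>

<A|clean|soiled>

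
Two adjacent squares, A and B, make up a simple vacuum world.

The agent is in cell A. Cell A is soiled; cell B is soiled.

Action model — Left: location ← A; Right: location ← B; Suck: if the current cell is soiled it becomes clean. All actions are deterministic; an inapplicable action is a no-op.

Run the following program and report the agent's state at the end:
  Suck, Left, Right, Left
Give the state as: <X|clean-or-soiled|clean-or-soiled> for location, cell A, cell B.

<A|clean|soiled>

t=1 Suck ⇒ <A|clean|soiled>
t=2 Left ⇒ <A|clean|soiled>
t=3 Right ⇒ <B|clean|soiled>
t=4 Left ⇒ <A|clean|soiled>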